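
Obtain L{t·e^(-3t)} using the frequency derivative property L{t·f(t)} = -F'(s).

L{e^(-3t)} = 1/(s+3). By frequency derivative: L{t·e^(-3t)} = -d/ds[1/(s+3)] = -(-1)/(s+3)² = 1/(s+3)²

Final answer: 1/(s+3)²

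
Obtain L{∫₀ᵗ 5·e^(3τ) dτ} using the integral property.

L{∫₀ᵗ f(τ)dτ} = F(s)/s with F(s) = 5/(s-3), so L{∫₀ᵗ 5·e^(3τ) dτ} = 5/(s(s-3))

Final answer: 5/(s(s-3))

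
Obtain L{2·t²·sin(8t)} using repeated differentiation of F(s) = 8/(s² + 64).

F(s) = 8/(s² + 64). F'(s) = -16s/(s² + 64)². F''(s) = -16(64 - 3s²)/(s² + 64)³ = (48s² - 1024)/(s² + 64)³. So L{t²·sin(8t)} = (-1)² F''(s) = (48s² - 1024)/(s² + 64)³. Then L{2·t²·sin(8t)} = 2·(48s² - 1024)/(s² + 64)³ = (96s² - 2048)/(s² + 64)³

Final answer: (96s² - 2048)/(s² + 64)³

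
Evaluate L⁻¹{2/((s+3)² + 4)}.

Form: b/((s-a)² + b²) → e^(at)sin(bt). With a=-3, b=2

Final answer: e^(-3t)·sin(2t)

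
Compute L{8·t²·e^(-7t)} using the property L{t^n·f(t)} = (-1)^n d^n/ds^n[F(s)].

L{e^(-7t)} = 1/(s+7). d/ds[1/(s+7)] = -1/(s+7)². d²/ds²[1/(s+7)] = 2/(s+7)³. So L{t²·e^(-7t)} = (-1)² · 2/(s+7)³ = 2/(s+7)³. Then L{8·t²·e^(-7t)} = 8·2/(s+7)³ = 16/(s+7)³

Final answer: 16/(s+7)³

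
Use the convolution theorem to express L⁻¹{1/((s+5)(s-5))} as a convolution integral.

1/((s+5)(s-5)) = (1/(s+5))·(1/(s-5)) = L{e^(-5t)}·L{e^(5t)}. So f(t) = e^(-5t)*e^(5t) = ∫₀ᵗ e^(-5τ)·e^(5(t-τ)) dτ

Final answer: ∫₀ᵗ e^(-5τ)·e^(5(t-τ)) dτ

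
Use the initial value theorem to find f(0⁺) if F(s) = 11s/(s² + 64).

f(0⁺) = lim_{s→∞} s·11s/(s² + 64) = lim_{s→∞} 11s²/(s² + 64) = 11

Final answer: 11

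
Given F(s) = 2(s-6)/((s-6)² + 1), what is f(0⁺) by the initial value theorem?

f(0⁺) = lim_{s→∞} sF(s) = lim_{s→∞} 2s(s-6)/((s-6)² + 1) = 2

Final answer: 2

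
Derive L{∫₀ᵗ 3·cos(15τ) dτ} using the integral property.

L{∫₀ᵗ f(τ)dτ} = F(s)/s with F(s) = 3s/(s² + 225), so the result is (3s/(s² + 225))/s = 3/(s² + 225)

Final answer: 3/(s² + 225)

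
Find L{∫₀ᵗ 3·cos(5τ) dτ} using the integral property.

L{∫₀ᵗ f(τ)dτ} = F(s)/s with F(s) = 3s/(s² + 25), so the result is (3s/(s² + 25))/s = 3/(s² + 25)

Final answer: 3/(s² + 25)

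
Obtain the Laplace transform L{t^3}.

L{t^n} = n!/s^(n+1), so L{t^3} = 6/s^4

Final answer: 6/s^4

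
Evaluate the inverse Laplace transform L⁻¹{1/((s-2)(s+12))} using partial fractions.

Decompose: A/(s-2) + B/(s+12). A = 1/14, B = -1/14. f(t) = (e^(2t) - e^(-12t))/14

Final answer: (e^(2t) - e^(-12t))/14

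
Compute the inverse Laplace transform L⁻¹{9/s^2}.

L⁻¹{n!/s^(n+1)} = t^n with n=1. So L⁻¹{1/s^2} = t, and L⁻¹{9/s^2} = (9/1)·t = 9·t

Final answer: 9·t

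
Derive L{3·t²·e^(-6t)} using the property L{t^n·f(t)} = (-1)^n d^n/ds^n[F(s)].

L{e^(-6t)} = 1/(s+6). d/ds[1/(s+6)] = -1/(s+6)². d²/ds²[1/(s+6)] = 2/(s+6)³. So L{t²·e^(-6t)} = (-1)² · 2/(s+6)³ = 2/(s+6)³. Then L{3·t²·e^(-6t)} = 3·2/(s+6)³ = 6/(s+6)³

Final answer: 6/(s+6)³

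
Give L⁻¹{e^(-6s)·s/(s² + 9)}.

L⁻¹{s/(s² + 9)} = cos(3t). By the time shift theorem, L⁻¹{e^(-as)F(s)} = u(t-a)f(t-a) with a=6, so L⁻¹{e^(-6s)·s/(s² + 9)} = u(t-6)·cos(3(t-6))

Final answer: u(t-6)·cos(3(t-6))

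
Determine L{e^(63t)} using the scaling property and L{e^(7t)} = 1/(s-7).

Using L{f(at)} = (1/a)F(s/a) with a=9 and f(t) = e^(7t): L{e^(63t)} = (1/9) · 1/((s/9)-7) = (1/9) · 9/(s-63) = 1/(s-63)

Final answer: 1/(s-63)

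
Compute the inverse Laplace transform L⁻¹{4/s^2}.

L⁻¹{n!/s^(n+1)} = t^n with n=1. So L⁻¹{1/s^2} = t, and L⁻¹{4/s^2} = (4/1)·t = 4·t

Final answer: 4·t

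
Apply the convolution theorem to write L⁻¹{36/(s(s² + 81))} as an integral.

36/(s(s² + 81)) = (1/s)·(36/(s² + 81)) = L{1}·L{4·sin(9t)}. So f(t) = 1*(4·sin(9t)) = ∫₀ᵗ 4·sin(9τ) dτ

Final answer: ∫₀ᵗ 4·sin(9τ) dτ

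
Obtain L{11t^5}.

L{t^n} = n!/s^(n+1). So L{11t^5} = 11·5!/s^6 = 1320/s^6

Final answer: 1320/s^6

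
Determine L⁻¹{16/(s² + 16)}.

This is the form c·a/(s² + a²) with a = 4, c = 4. L⁻¹ = 4·sin(4t)

Final answer: 4·sin(4t)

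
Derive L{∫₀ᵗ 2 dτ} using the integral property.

L{∫₀ᵗ f(τ)dτ} = F(s)/s with f(t) = 2. F(s) = 2/s, so L{∫₀ᵗ 2 dτ} = (2/s)/s = 2/s². (Check: ∫₀ᵗ 2 dτ = 2t.)

Final answer: 2/s²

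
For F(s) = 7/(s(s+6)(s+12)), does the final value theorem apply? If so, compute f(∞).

Poles of sF(s) = 7/((s+6)(s+12)) are at s = -6 and s = -12, both in the left half-plane. Theorem applies. f(∞) = lim_{s→0} sF(s) = 7/(6·12) = 7/72

Final answer: 7/72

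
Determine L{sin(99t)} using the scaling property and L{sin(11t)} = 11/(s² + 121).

Using L{f(at)} = (1/a)F(s/a) with a=9: L{sin(99t)} = (1/9) · 11/((s/9)² + 121) = (1/9) · 11·81/(s² + 9801) = 99/(s² + 9801)

Final answer: 99/(s² + 9801)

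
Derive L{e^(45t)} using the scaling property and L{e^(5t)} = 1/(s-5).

Using L{f(at)} = (1/a)F(s/a) with a=9 and f(t) = e^(5t): L{e^(45t)} = (1/9) · 1/((s/9)-5) = (1/9) · 9/(s-45) = 1/(s-45)

Final answer: 1/(s-45)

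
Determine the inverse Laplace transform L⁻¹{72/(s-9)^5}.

L⁻¹{n!/(s-a)^(n+1)} = t^n·e^(at) with n=4, a=9. So L⁻¹{24/(s-9)^5} = t^4·e^(9t), and L⁻¹{72/(s-9)^5} = (72/24)·t^4·e^(9t) = 3·t^4·e^(9t)

Final answer: 3·t^4·e^(9t)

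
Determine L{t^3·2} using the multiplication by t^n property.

L{2} = 2/s. d^1/ds^1[1/s] = -1/s². d^2/ds^2[1/s] = 2/s^3. d^3/ds^3[1/s] = -6/s^4. So L{t^3} = (-1)^{3}·-6/s^4 = 6/s^4. Then L{t^3·2} = 2·6/s^4 = 12/s^4

Final answer: 12/s^4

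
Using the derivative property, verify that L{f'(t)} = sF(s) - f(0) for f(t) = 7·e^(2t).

f'(t) = 14e^(2t). Direct: L{f'(t)} = 14/(s-2). Property: s·7/(s-2) - 7 = (7s - 7(s-2))/(s-2) = 14/(s-2). ✓

Final answer: 14/(s-2)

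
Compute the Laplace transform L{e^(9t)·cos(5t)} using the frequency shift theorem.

Frequency shift: L{e^(at)f(t)} = F(s-a). L{e^(9t)·cos(5t)} = (s-9)/((s-9)² + 25)

Final answer: (s-9)/((s-9)² + 25)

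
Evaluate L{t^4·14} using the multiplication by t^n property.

L{14} = 14/s. d^1/ds^1[1/s] = -1/s². d^2/ds^2[1/s] = 2/s^3. d^3/ds^3[1/s] = -6/s^4. d^4/ds^4[1/s] = 24/s^5. So L{t^4} = (-1)^{4}·24/s^5 = 24/s^5. Then L{t^4·14} = 14·24/s^5 = 336/s^5

Final answer: 336/s^5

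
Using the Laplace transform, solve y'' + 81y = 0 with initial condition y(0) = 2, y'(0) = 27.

L{y''} + 81L{y} = 0. s²Y - 2s - 27 + 81Y = 0. Y(s² + 81) = 2s + 27. Y = (2s + 27)/(s² + 81). Inverting: y(t) = 2cos(9t) + 3sin(9t)

Final answer: y(t) = 2cos(9t) + 3sin(9t)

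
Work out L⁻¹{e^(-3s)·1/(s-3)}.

L⁻¹{1/(s-3)} = e^(3t). By the time shift theorem, L⁻¹{e^(-as)F(s)} = u(t-a)f(t-a) with a=3, so L⁻¹{e^(-3s)·1/(s-3)} = u(t-3)·e^(3(t-3))

Final answer: u(t-3)·e^(3(t-3))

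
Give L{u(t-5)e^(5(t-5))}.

u(t-a)f(t-a) with f(t)=e^(5t). L{e^(5t)} = 1/(s-5). By time shift: e^(-5s)/(s-5)

Final answer: e^(-5s)/(s-5)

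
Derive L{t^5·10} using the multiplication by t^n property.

L{10} = 10/s. d^1/ds^1[1/s] = -1/s². d^2/ds^2[1/s] = 2/s^3. d^3/ds^3[1/s] = -6/s^4. d^4/ds^4[1/s] = 24/s^5. d^5/ds^5[1/s] = -120/s^6. So L{t^5} = (-1)^{5}·-120/s^6 = 120/s^6. Then L{t^5·10} = 10·120/s^6 = 1200/s^6

Final answer: 1200/s^6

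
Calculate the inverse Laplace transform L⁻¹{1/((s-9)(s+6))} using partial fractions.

Decompose: A/(s-9) + B/(s+6). A = 1/15, B = -1/15. f(t) = (e^(9t) - e^(-6t))/15

Final answer: (e^(9t) - e^(-6t))/15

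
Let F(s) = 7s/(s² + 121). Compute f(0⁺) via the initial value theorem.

f(0⁺) = lim_{s→∞} s·7s/(s² + 121) = lim_{s→∞} 7s²/(s² + 121) = 7

Final answer: 7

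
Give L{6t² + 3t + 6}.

L{6t² + 3t + 6} = 6·2/s³ + 3/s² + 6/s = 12/s³ + 3/s² + 6/s

Final answer: 12/s³ + 3/s² + 6/s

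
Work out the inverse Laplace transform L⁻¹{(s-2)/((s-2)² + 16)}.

Using frequency shift, L⁻¹{(s-2)/((s-2)² + 16)} = e^(2t)·cos(4t)

Final answer: e^(2t)·cos(4t)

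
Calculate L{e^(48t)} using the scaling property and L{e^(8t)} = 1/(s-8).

Using L{f(at)} = (1/a)F(s/a) with a=6 and f(t) = e^(8t): L{e^(48t)} = (1/6) · 1/((s/6)-8) = (1/6) · 6/(s-48) = 1/(s-48)

Final answer: 1/(s-48)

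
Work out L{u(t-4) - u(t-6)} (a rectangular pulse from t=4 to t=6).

L{u(t-a)} = e^(-as)/s. L{u(t-4) - u(t-6)} = (e^(-4s) - e^(-6s))/s

Final answer: (e^(-4s) - e^(-6s))/s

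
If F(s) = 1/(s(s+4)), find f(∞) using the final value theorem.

f(∞) = lim_{s→0} s·1/(s(s+4)) = lim_{s→0} 1/(s+4) = 1/4 = 1/4

Final answer: 1/4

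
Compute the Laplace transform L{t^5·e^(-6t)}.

L{t^n·e^(at)} = n!/(s-a)^(n+1), so L{t^5·e^(-6t)} = 120/(s+6)^6

Final answer: 120/(s+6)^6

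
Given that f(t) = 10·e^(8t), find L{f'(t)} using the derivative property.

f(0) = 10, F(s) = 10/(s-8). L{f'(t)} = s·F(s) - f(0) = 10s/(s-8) - 10 = (10s - 10(s-8))/(s-8) = 80/(s-8)

Final answer: 80/(s-8)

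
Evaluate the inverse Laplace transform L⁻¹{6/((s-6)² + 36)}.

Using frequency shift, L⁻¹{6/((s-6)² + 36)} = e^(6t)·sin(6t)

Final answer: e^(6t)·sin(6t)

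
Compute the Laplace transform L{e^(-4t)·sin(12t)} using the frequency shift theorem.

Frequency shift: L{e^(at)f(t)} = F(s-a). L{e^(-4t)·sin(12t)} = 12/((s+4)² + 144)

Final answer: 12/((s+4)² + 144)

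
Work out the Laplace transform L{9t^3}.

L{9t^3} = 9 · L{t^3} = 9 · 6/s^4 = 54/s^4

Final answer: 54/s^4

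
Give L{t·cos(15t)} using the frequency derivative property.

L{cos(15t)} = s/(s² + 225). Derivative: d/ds[s/(s² + 225)] = [(s² + 225) - s·2s]/(s² + 225)² = (225 - s²)/(s² + 225)². So L{t·cos(15t)} = -F'(s) = (s² - 225)/(s² + 225)²

Final answer: (s² - 225)/(s² + 225)²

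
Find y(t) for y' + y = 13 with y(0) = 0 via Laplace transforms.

sY + Y = 13/s. Y = 13/(s(s+1)). Partial fractions: Y = 13/s - 13/(s+1)

Final answer: y(t) = 13(1 - e^(-t))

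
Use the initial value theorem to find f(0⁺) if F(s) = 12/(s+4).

f(0⁺) = lim_{s→∞} s·12/(s+4) = lim_{s→∞} 12s/(s+4) = 12

Final answer: 12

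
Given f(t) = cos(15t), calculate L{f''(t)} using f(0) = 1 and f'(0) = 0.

F(s) = s/(s² + 225). L{f''(t)} = s²F(s) - sf(0) - f'(0) = s³/(s² + 225) - s = (s³ - s(s² + 225))/(s² + 225) = -225s/(s² + 225)

Final answer: -225s/(s² + 225)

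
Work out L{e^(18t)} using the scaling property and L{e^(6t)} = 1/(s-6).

Using L{f(at)} = (1/a)F(s/a) with a=3 and f(t) = e^(6t): L{e^(18t)} = (1/3) · 1/((s/3)-6) = (1/3) · 3/(s-18) = 1/(s-18)

Final answer: 1/(s-18)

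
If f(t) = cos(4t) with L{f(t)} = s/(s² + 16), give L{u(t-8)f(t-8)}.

Time shift theorem: L{u(t-a)f(t-a)} = e^(-as)F(s). Here a=8, F(s) = s/(s² + 16), so L{u(t-8)f(t-8)} = e^(-8s)·s/(s² + 16)

Final answer: e^(-8s)·s/(s² + 16)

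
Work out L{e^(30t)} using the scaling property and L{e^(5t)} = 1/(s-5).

Using L{f(at)} = (1/a)F(s/a) with a=6 and f(t) = e^(5t): L{e^(30t)} = (1/6) · 1/((s/6)-5) = (1/6) · 6/(s-30) = 1/(s-30)

Final answer: 1/(s-30)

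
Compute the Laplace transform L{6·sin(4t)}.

L{sin(ωt)} = ω/(s² + ω²), so L{sin(4t)} = 4/(s² + 16). Then L{6·sin(4t)} = 6·4/(s² + 16) = 24/(s² + 16)

Final answer: 24/(s² + 16)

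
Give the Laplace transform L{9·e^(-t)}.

L{e^(at)} = 1/(s-a), so L{e^(-t)} = 1/(s+1). Then L{9·e^(-t)} = 9/(s+1)

Final answer: 9/(s+1)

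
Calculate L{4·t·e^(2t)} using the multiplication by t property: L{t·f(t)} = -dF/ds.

Using L{t^n·e^(at)} = n!/(s-a)^(n+1), L{t·e^(2t)} = 1/(s-2)^2, so L{4·t·e^(2t)} = 4·1/(s-2)^2 = 4/(s-2)^2

Final answer: 4/(s-2)^2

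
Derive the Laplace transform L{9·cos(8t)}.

L{cos(ωt)} = s/(s² + ω²), so L{cos(8t)} = s/(s² + 64). Then L{9·cos(8t)} = 9·s/(s² + 64) = 9s/(s² + 64)

Final answer: 9s/(s² + 64)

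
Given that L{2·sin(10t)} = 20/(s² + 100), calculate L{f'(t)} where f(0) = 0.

L{f'(t)} = s·F(s) - f(0) = s·20/(s² + 100) - 0 = 20s/(s² + 100)

Final answer: 20s/(s² + 100)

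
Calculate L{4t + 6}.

L{4t + 6} = 4·L{t} + 6·L{1} = 4/s² + 6/s

Final answer: 4/s² + 6/s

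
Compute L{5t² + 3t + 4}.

L{5t² + 3t + 4} = 5·2/s³ + 3/s² + 4/s = 10/s³ + 3/s² + 4/s

Final answer: 10/s³ + 3/s² + 4/s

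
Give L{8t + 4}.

L{8t + 4} = 8·L{t} + 4·L{1} = 8/s² + 4/s

Final answer: 8/s² + 4/s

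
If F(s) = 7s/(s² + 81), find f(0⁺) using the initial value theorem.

f(0⁺) = lim_{s→∞} s·7s/(s² + 81) = lim_{s→∞} 7s²/(s² + 81) = 7

Final answer: 7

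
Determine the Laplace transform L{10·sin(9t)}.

L{sin(ωt)} = ω/(s² + ω²), so L{sin(9t)} = 9/(s² + 81). Then L{10·sin(9t)} = 10·9/(s² + 81) = 90/(s² + 81)

Final answer: 90/(s² + 81)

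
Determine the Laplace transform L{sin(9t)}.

L{sin(ωt)} = ω/(s² + ω²), so L{sin(9t)} = 9/(s² + 81)

Final answer: 9/(s² + 81)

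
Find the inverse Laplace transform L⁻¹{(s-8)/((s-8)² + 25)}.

Using frequency shift, L⁻¹{(s-8)/((s-8)² + 25)} = e^(8t)·cos(5t)

Final answer: e^(8t)·cos(5t)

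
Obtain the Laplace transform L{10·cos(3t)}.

L{cos(ωt)} = s/(s² + ω²), so L{cos(3t)} = s/(s² + 9). Then L{10·cos(3t)} = 10·s/(s² + 9) = 10s/(s² + 9)

Final answer: 10s/(s² + 9)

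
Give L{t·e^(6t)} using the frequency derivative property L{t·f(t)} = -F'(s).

L{e^(6t)} = 1/(s-6). By frequency derivative: L{t·e^(6t)} = -d/ds[1/(s-6)] = -(-1)/(s-6)² = 1/(s-6)²

Final answer: 1/(s-6)²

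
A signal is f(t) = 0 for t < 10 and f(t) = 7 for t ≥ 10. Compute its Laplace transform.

f(t) = 7·u(t-10). L{u(t-10)} = e^(-10s)/s, so L{f(t)} = 7·e^(-10s)/s

Final answer: 7·e^(-10s)/s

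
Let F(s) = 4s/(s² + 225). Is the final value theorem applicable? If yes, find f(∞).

The final value theorem requires all poles of sF(s) in the left half-plane. sF(s) = 4s²/(s² + 225) has poles at s = ±15i (imaginary axis). Theorem does NOT apply (oscillatory system).

Final answer: Not applicable (oscillatory)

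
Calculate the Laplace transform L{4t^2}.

L{4t^2} = 4 · L{t^2} = 4 · 2/s^3 = 8/s^3

Final answer: 8/s^3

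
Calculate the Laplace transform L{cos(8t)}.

L{cos(ωt)} = s/(s² + ω²), so L{cos(8t)} = s/(s² + 64)

Final answer: s/(s² + 64)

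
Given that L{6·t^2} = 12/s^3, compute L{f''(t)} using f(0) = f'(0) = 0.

L{f''(t)} = s²F(s) - sf(0) - f'(0) = s²·12/s^3 - 0 - 0 = 12/s

Final answer: 12/s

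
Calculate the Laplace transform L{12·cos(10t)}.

L{cos(ωt)} = s/(s² + ω²), so L{cos(10t)} = s/(s² + 100). Then L{12·cos(10t)} = 12·s/(s² + 100) = 12s/(s² + 100)

Final answer: 12s/(s² + 100)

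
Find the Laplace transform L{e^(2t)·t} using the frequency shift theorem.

L{e^(at)·t^n} = n!/(s-a)^(n+1), so L{e^(2t)·t} = 1/(s-2)^2

Final answer: 1/(s-2)^2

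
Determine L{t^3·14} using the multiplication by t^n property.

L{14} = 14/s. d^1/ds^1[1/s] = -1/s². d^2/ds^2[1/s] = 2/s^3. d^3/ds^3[1/s] = -6/s^4. So L{t^3} = (-1)^{3}·-6/s^4 = 6/s^4. Then L{t^3·14} = 14·6/s^4 = 84/s^4

Final answer: 84/s^4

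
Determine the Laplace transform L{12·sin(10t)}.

L{sin(ωt)} = ω/(s² + ω²), so L{sin(10t)} = 10/(s² + 100). Then L{12·sin(10t)} = 12·10/(s² + 100) = 120/(s² + 100)

Final answer: 120/(s² + 100)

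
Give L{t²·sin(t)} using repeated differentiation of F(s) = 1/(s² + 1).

F(s) = 1/(s² + 1). F'(s) = -2s/(s² + 1)². F''(s) = -2(1 - 3s²)/(s² + 1)³ = (6s² - 2)/(s² + 1)³. So L{t²·sin(t)} = (-1)² F''(s) = (6s² - 2)/(s² + 1)³

Final answer: (6s² - 2)/(s² + 1)³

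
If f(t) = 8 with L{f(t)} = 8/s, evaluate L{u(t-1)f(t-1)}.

Time shift theorem: L{u(t-a)f(t-a)} = e^(-as)F(s). Here a=1, F(s) = 8/s, so L{u(t-1)f(t-1)} = e^(-s)·8/s

Final answer: e^(-s)·8/s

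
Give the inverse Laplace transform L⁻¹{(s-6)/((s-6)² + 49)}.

Using frequency shift, L⁻¹{(s-6)/((s-6)² + 49)} = e^(6t)·cos(7t)

Final answer: e^(6t)·cos(7t)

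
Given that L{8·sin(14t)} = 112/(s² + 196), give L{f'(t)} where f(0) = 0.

L{f'(t)} = s·F(s) - f(0) = s·112/(s² + 196) - 0 = 112s/(s² + 196)

Final answer: 112s/(s² + 196)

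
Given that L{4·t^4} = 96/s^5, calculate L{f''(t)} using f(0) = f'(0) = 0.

L{f''(t)} = s²F(s) - sf(0) - f'(0) = s²·96/s^5 - 0 - 0 = 96/s^3

Final answer: 96/s^3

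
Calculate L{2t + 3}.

L{2t + 3} = 2·L{t} + 3·L{1} = 2/s² + 3/s

Final answer: 2/s² + 3/s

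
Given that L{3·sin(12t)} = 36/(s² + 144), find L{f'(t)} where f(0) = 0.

L{f'(t)} = s·F(s) - f(0) = s·36/(s² + 144) - 0 = 36s/(s² + 144)

Final answer: 36s/(s² + 144)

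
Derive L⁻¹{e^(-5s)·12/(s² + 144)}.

L⁻¹{12/(s² + 144)} = sin(12t). By the time shift theorem, L⁻¹{e^(-as)F(s)} = u(t-a)f(t-a) with a=5, so L⁻¹{e^(-5s)·12/(s² + 144)} = u(t-5)·sin(12(t-5))

Final answer: u(t-5)·sin(12(t-5))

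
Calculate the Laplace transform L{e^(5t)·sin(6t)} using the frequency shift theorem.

Frequency shift: L{e^(at)f(t)} = F(s-a). L{e^(5t)·sin(6t)} = 6/((s-5)² + 36)

Final answer: 6/((s-5)² + 36)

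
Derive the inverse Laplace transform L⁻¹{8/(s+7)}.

L⁻¹{1/(s-a)} = e^(at), so L⁻¹{1/(s+7)} = e^(-7t), and L⁻¹{8/(s+7)} = 8·e^(-7t)

Final answer: 8·e^(-7t)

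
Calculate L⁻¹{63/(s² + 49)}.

This is the form c·a/(s² + a²) with a = 7, c = 9. L⁻¹ = 9·sin(7t)

Final answer: 9·sin(7t)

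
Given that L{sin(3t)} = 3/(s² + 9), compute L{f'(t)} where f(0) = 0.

L{f'(t)} = s·F(s) - f(0) = s·3/(s² + 9) - 0 = 3s/(s² + 9)

Final answer: 3s/(s² + 9)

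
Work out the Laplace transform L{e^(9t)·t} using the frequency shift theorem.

L{e^(at)·t^n} = n!/(s-a)^(n+1), so L{e^(9t)·t} = 1/(s-9)^2

Final answer: 1/(s-9)^2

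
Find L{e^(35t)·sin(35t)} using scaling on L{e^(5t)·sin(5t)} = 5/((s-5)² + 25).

Scaling with a=7: L{e^(35t)·sin(35t)} = (1/7) · 5/((s/7-5)² + 25). Simplifying: 35/((s-35)² + 1225)

Final answer: 35/((s-35)² + 1225)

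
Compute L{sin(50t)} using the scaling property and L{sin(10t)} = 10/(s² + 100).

Using L{f(at)} = (1/a)F(s/a) with a=5: L{sin(50t)} = (1/5) · 10/((s/5)² + 100) = (1/5) · 10·25/(s² + 2500) = 50/(s² + 2500)

Final answer: 50/(s² + 2500)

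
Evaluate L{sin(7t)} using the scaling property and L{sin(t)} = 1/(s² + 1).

Using L{f(at)} = (1/a)F(s/a) with a=7: L{sin(7t)} = (1/7) · 1/((s/7)² + 1) = (1/7) · 1·49/(s² + 49) = 7/(s² + 49)

Final answer: 7/(s² + 49)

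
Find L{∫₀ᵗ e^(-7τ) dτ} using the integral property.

L{∫₀ᵗ f(τ)dτ} = F(s)/s with F(s) = 1/(s+7), so L{∫₀ᵗ e^(-7τ) dτ} = 1/(s(s+7))

Final answer: 1/(s(s+7))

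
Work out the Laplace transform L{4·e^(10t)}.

L{e^(at)} = 1/(s-a), so L{e^(10t)} = 1/(s-10). Then L{4·e^(10t)} = 4/(s-10)

Final answer: 4/(s-10)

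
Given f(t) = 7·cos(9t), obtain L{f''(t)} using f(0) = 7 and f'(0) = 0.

F(s) = 7s/(s² + 81). L{f''(t)} = s²F(s) - sf(0) - f'(0) = 7s³/(s² + 81) - 7s = (7s³ - 7s(s² + 81))/(s² + 81) = -567s/(s² + 81)

Final answer: -567s/(s² + 81)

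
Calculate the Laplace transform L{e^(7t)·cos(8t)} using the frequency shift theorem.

Frequency shift: L{e^(at)f(t)} = F(s-a). L{e^(7t)·cos(8t)} = (s-7)/((s-7)² + 64)

Final answer: (s-7)/((s-7)² + 64)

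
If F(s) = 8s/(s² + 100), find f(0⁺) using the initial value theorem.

f(0⁺) = lim_{s→∞} s·8s/(s² + 100) = lim_{s→∞} 8s²/(s² + 100) = 8

Final answer: 8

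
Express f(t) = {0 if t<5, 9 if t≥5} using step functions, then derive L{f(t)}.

f(t) = 9·u(t-5). L{u(t-5)} = e^(-5s)/s, so L{f(t)} = 9·e^(-5s)/s

Final answer: 9·e^(-5s)/s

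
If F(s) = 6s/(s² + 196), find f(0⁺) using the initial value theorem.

f(0⁺) = lim_{s→∞} s·6s/(s² + 196) = lim_{s→∞} 6s²/(s² + 196) = 6

Final answer: 6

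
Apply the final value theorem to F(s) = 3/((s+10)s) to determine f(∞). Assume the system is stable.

f(∞) = lim_{s→0} sF(s) = lim_{s→0} 3/(s+10) = 3/10

Final answer: 3/10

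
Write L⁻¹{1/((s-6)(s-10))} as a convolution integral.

1/((s-6)(s-10)) = (1/(s-6))·(1/(s-10)) = L{e^(6t)}·L{e^(10t)}. So f(t) = e^(6t)*e^(10t) = ∫₀ᵗ e^(6τ)·e^(10(t-τ)) dτ

Final answer: ∫₀ᵗ e^(6τ)·e^(10(t-τ)) dτ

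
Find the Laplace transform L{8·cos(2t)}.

L{cos(ωt)} = s/(s² + ω²), so L{cos(2t)} = s/(s² + 4). Then L{8·cos(2t)} = 8·s/(s² + 4) = 8s/(s² + 4)

Final answer: 8s/(s² + 4)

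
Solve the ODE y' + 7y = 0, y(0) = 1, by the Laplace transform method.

L{y'} + 7L{y} = 0. sY - 1 + 7Y = 0. Y(s+7) = 1. Y = 1/(s+7)

Final answer: y(t) = e^(-7t)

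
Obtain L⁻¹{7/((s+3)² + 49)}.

Form: b/((s-a)² + b²) → e^(at)sin(bt). With a=-3, b=7

Final answer: e^(-3t)·sin(7t)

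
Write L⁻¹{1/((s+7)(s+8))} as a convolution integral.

1/((s+7)(s+8)) = (1/(s+7))·(1/(s+8)) = L{e^(-7t)}·L{e^(-8t)}. So f(t) = e^(-7t)*e^(-8t) = ∫₀ᵗ e^(-7τ)·e^(-8(t-τ)) dτ

Final answer: ∫₀ᵗ e^(-7τ)·e^(-8(t-τ)) dτ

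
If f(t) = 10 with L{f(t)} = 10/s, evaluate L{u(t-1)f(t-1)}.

Time shift theorem: L{u(t-a)f(t-a)} = e^(-as)F(s). Here a=1, F(s) = 10/s, so L{u(t-1)f(t-1)} = e^(-s)·10/s

Final answer: e^(-s)·10/s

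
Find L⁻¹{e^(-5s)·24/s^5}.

L⁻¹{24/s^5} = t^4. By the time shift theorem, L⁻¹{e^(-as)F(s)} = u(t-a)f(t-a) with a=5, so L⁻¹{e^(-5s)·24/s^5} = u(t-5)·(t-5)^4

Final answer: u(t-5)·(t-5)^4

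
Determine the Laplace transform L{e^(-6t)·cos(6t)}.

L{e^(at)·cos(ωt)} = (s-a)/((s-a)² + ω²), so L{e^(-6t)·cos(6t)} = (s+6)/((s+6)² + 36)

Final answer: (s+6)/((s+6)² + 36)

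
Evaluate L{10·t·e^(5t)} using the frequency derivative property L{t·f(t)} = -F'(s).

L{e^(5t)} = 1/(s-5). By frequency derivative: L{t·e^(5t)} = -d/ds[1/(s-5)] = -(-1)/(s-5)² = 1/(s-5)². Then L{10·t·e^(5t)} = 10·1/(s-5)² = 10/(s-5)²

Final answer: 10/(s-5)²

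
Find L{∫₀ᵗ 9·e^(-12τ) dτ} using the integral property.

L{∫₀ᵗ f(τ)dτ} = F(s)/s with F(s) = 9/(s+12), so L{∫₀ᵗ 9·e^(-12τ) dτ} = 9/(s(s+12))

Final answer: 9/(s(s+12))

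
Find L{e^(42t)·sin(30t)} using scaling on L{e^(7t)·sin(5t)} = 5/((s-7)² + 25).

Scaling with a=6: L{e^(42t)·sin(30t)} = (1/6) · 5/((s/6-7)² + 25). Simplifying: 30/((s-42)² + 900)

Final answer: 30/((s-42)² + 900)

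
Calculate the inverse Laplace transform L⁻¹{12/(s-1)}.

L⁻¹{1/(s-a)} = e^(at), so L⁻¹{1/(s-1)} = e^t, and L⁻¹{12/(s-1)} = 12·e^t

Final answer: 12·e^t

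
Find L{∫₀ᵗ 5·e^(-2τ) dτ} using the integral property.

L{∫₀ᵗ f(τ)dτ} = F(s)/s with F(s) = 5/(s+2), so L{∫₀ᵗ 5·e^(-2τ) dτ} = 5/(s(s+2))

Final answer: 5/(s(s+2))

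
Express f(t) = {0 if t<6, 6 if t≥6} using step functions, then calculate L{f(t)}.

f(t) = 6·u(t-6). L{u(t-6)} = e^(-6s)/s, so L{f(t)} = 6·e^(-6s)/s

Final answer: 6·e^(-6s)/s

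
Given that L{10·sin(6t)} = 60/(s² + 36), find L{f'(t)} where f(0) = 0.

L{f'(t)} = s·F(s) - f(0) = s·60/(s² + 36) - 0 = 60s/(s² + 36)

Final answer: 60s/(s² + 36)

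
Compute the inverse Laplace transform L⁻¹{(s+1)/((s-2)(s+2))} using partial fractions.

Using partial fractions, f(t) = (3e^(2t) + e^(-2t))/4

Final answer: (3e^(2t) + e^(-2t))/4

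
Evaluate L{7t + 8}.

L{7t + 8} = 7·L{t} + 8·L{1} = 7/s² + 8/s

Final answer: 7/s² + 8/s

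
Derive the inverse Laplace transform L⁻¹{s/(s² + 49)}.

L⁻¹{s/(s² + 49)} = cos(7t)

Final answer: cos(7t)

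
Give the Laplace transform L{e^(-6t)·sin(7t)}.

L{e^(at)·sin(ωt)} = ω/((s-a)² + ω²), so L{e^(-6t)·sin(7t)} = 7/((s+6)² + 49)

Final answer: 7/((s+6)² + 49)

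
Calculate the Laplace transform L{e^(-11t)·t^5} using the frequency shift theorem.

L{e^(at)·t^n} = n!/(s-a)^(n+1), so L{e^(-11t)·t^5} = 120/(s+11)^6

Final answer: 120/(s+11)^6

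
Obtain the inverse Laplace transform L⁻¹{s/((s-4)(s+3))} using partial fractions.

Using partial fractions, f(t) = (4e^(4t) + 3e^(-3t))/7

Final answer: (4e^(4t) + 3e^(-3t))/7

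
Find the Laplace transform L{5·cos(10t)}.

L{cos(ωt)} = s/(s² + ω²), so L{cos(10t)} = s/(s² + 100). Then L{5·cos(10t)} = 5·s/(s² + 100) = 5s/(s² + 100)

Final answer: 5s/(s² + 100)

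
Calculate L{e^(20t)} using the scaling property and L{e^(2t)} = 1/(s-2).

Using L{f(at)} = (1/a)F(s/a) with a=10 and f(t) = e^(2t): L{e^(20t)} = (1/10) · 1/((s/10)-2) = (1/10) · 10/(s-20) = 1/(s-20)

Final answer: 1/(s-20)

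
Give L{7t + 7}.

L{7t + 7} = 7·L{t} + 7·L{1} = 7/s² + 7/s

Final answer: 7/s² + 7/s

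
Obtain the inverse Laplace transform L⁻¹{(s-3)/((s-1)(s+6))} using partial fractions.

Using partial fractions, f(t) = (-2e^t + 9e^(-6t))/7

Final answer: (-2e^t + 9e^(-6t))/7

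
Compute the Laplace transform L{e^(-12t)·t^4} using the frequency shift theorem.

L{e^(at)·t^n} = n!/(s-a)^(n+1), so L{e^(-12t)·t^4} = 24/(s+12)^5

Final answer: 24/(s+12)^5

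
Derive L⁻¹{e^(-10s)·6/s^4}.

L⁻¹{6/s^4} = t^3. By the time shift theorem, L⁻¹{e^(-as)F(s)} = u(t-a)f(t-a) with a=10, so L⁻¹{e^(-10s)·6/s^4} = u(t-10)·(t-10)^3

Final answer: u(t-10)·(t-10)^3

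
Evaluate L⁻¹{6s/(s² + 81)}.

This is the form c·s/(s² + a²) with a = 9, c = 6. L⁻¹ = 6·cos(9t)

Final answer: 6·cos(9t)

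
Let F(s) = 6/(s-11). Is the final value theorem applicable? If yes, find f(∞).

sF(s) = 6s/(s-11) has a pole at s = 11 in the right half-plane. Theorem does NOT apply (unstable system; f(t) = 6·e^(11t) grows without bound).

Final answer: Not applicable (unstable)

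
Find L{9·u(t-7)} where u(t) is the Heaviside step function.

L{u(t-a)} = e^(-as)/s. Here a=7, so L{u(t-7)} = e^(-7s)/s, and L{9·u(t-7)} = 9·e^(-7s)/s

Final answer: 9·e^(-7s)/s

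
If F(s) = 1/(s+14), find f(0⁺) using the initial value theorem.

f(0⁺) = lim_{s→∞} s·1/(s+14) = lim_{s→∞} s/(s+14) = 1

Final answer: 1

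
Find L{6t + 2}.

L{6t + 2} = 6·L{t} + 2·L{1} = 6/s² + 2/s

Final answer: 6/s² + 2/s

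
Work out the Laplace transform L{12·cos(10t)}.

L{cos(ωt)} = s/(s² + ω²), so L{cos(10t)} = s/(s² + 100). Then L{12·cos(10t)} = 12·s/(s² + 100) = 12s/(s² + 100)

Final answer: 12s/(s² + 100)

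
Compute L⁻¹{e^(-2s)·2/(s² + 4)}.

L⁻¹{2/(s² + 4)} = sin(2t). By the time shift theorem, L⁻¹{e^(-as)F(s)} = u(t-a)f(t-a) with a=2, so L⁻¹{e^(-2s)·2/(s² + 4)} = u(t-2)·sin(2(t-2))

Final answer: u(t-2)·sin(2(t-2))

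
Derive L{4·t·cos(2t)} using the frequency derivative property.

L{cos(2t)} = s/(s² + 4). Derivative: d/ds[s/(s² + 4)] = [(s² + 4) - s·2s]/(s² + 4)² = (4 - s²)/(s² + 4)². So L{t·cos(2t)} = -F'(s) = (s² - 4)/(s² + 4)². Then L{4·t·cos(2t)} = 4·(s² - 4)/(s² + 4)²

Final answer: 4·(s² - 4)/(s² + 4)²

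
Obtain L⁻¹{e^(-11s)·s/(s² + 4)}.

L⁻¹{s/(s² + 4)} = cos(2t). By the time shift theorem, L⁻¹{e^(-as)F(s)} = u(t-a)f(t-a) with a=11, so L⁻¹{e^(-11s)·s/(s² + 4)} = u(t-11)·cos(2(t-11))

Final answer: u(t-11)·cos(2(t-11))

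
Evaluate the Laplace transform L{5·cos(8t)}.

L{cos(ωt)} = s/(s² + ω²), so L{cos(8t)} = s/(s² + 64). Then L{5·cos(8t)} = 5·s/(s² + 64) = 5s/(s² + 64)

Final answer: 5s/(s² + 64)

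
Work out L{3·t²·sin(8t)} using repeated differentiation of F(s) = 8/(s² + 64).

F(s) = 8/(s² + 64). F'(s) = -16s/(s² + 64)². F''(s) = -16(64 - 3s²)/(s² + 64)³ = (48s² - 1024)/(s² + 64)³. So L{t²·sin(8t)} = (-1)² F''(s) = (48s² - 1024)/(s² + 64)³. Then L{3·t²·sin(8t)} = 3·(48s² - 1024)/(s² + 64)³ = (144s² - 3072)/(s² + 64)³

Final answer: (144s² - 3072)/(s² + 64)³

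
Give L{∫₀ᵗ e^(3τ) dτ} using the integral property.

L{∫₀ᵗ f(τ)dτ} = F(s)/s with F(s) = 1/(s-3), so L{∫₀ᵗ e^(3τ) dτ} = 1/(s(s-3))

Final answer: 1/(s(s-3))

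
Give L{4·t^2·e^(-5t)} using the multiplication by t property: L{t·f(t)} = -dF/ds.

Using L{t^n·e^(at)} = n!/(s-a)^(n+1), L{t^2·e^(-5t)} = 2/(s+5)^3, so L{4·t^2·e^(-5t)} = 4·2/(s+5)^3 = 8/(s+5)^3

Final answer: 8/(s+5)^3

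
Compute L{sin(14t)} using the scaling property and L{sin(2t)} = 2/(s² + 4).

Using L{f(at)} = (1/a)F(s/a) with a=7: L{sin(14t)} = (1/7) · 2/((s/7)² + 4) = (1/7) · 2·49/(s² + 196) = 14/(s² + 196)

Final answer: 14/(s² + 196)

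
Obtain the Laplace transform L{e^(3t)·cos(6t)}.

L{e^(at)·cos(ωt)} = (s-a)/((s-a)² + ω²), so L{e^(3t)·cos(6t)} = (s-3)/((s-3)² + 36)

Final answer: (s-3)/((s-3)² + 36)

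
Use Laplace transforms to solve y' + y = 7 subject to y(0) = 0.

sY + Y = 7/s. Y = 7/(s(s+1)). Partial fractions: Y = 7/s - 7/(s+1)

Final answer: y(t) = 7(1 - e^(-t))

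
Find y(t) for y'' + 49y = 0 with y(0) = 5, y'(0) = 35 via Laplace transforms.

L{y''} + 49L{y} = 0. s²Y - 5s - 35 + 49Y = 0. Y(s² + 49) = 5s + 35. Y = (5s + 35)/(s² + 49). Inverting: y(t) = 5cos(7t) + 5sin(7t)

Final answer: y(t) = 5cos(7t) + 5sin(7t)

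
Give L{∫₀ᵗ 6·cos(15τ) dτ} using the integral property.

L{∫₀ᵗ f(τ)dτ} = F(s)/s with F(s) = 6s/(s² + 225), so the result is (6s/(s² + 225))/s = 6/(s² + 225)

Final answer: 6/(s² + 225)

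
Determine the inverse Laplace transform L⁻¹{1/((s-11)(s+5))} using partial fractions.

Decompose: A/(s-11) + B/(s+5). A = 1/16, B = -1/16. f(t) = (e^(11t) - e^(-5t))/16

Final answer: (e^(11t) - e^(-5t))/16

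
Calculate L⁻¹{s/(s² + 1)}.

This is the form c·s/(s² + a²) with a = 1. L⁻¹ = cos(t)

Final answer: cos(t)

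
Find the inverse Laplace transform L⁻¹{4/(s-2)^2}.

L⁻¹{n!/(s-a)^(n+1)} = t^n·e^(at) with n=1, a=2. So L⁻¹{1/(s-2)^2} = t·e^(2t), and L⁻¹{4/(s-2)^2} = (4/1)·t·e^(2t) = 4·t·e^(2t)

Final answer: 4·t·e^(2t)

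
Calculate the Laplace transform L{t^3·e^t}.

L{t^n·e^(at)} = n!/(s-a)^(n+1), so L{t^3·e^t} = 6/(s-1)^4

Final answer: 6/(s-1)^4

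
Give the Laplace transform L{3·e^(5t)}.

L{e^(at)} = 1/(s-a), so L{e^(5t)} = 1/(s-5). Then L{3·e^(5t)} = 3/(s-5)

Final answer: 3/(s-5)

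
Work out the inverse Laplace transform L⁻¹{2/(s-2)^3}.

L⁻¹{n!/(s-a)^(n+1)} = t^n·e^(at), so L⁻¹{2/(s-2)^3} = t^2·e^(2t)

Final answer: t^2·e^(2t)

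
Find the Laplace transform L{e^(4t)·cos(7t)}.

L{e^(at)·cos(ωt)} = (s-a)/((s-a)² + ω²), so L{e^(4t)·cos(7t)} = (s-4)/((s-4)² + 49)

Final answer: (s-4)/((s-4)² + 49)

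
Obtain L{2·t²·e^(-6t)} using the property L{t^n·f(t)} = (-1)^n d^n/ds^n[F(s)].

L{e^(-6t)} = 1/(s+6). d/ds[1/(s+6)] = -1/(s+6)². d²/ds²[1/(s+6)] = 2/(s+6)³. So L{t²·e^(-6t)} = (-1)² · 2/(s+6)³ = 2/(s+6)³. Then L{2·t²·e^(-6t)} = 2·2/(s+6)³ = 4/(s+6)³

Final answer: 4/(s+6)³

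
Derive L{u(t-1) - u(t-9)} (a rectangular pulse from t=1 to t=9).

L{u(t-a)} = e^(-as)/s. L{u(t-1) - u(t-9)} = (e^(-s) - e^(-9s))/s

Final answer: (e^(-s) - e^(-9s))/s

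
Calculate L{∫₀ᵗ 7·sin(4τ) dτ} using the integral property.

L{∫₀ᵗ f(τ)dτ} = F(s)/s with F(s) = 28/(s² + 16), so the result is (28/(s² + 16))/s = 28/(s(s² + 16))

Final answer: 28/(s(s² + 16))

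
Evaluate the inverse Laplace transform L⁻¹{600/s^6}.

L⁻¹{n!/s^(n+1)} = t^n with n=5. So L⁻¹{120/s^6} = t^5, and L⁻¹{600/s^6} = (600/120)·t^5 = 5·t^5

Final answer: 5·t^5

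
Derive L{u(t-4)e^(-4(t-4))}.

u(t-a)f(t-a) with f(t)=e^(-4t). L{e^(-4t)} = 1/(s+4). By time shift: e^(-4s)/(s+4)

Final answer: e^(-4s)/(s+4)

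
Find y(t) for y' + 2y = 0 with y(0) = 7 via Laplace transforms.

L{y'} + 2L{y} = 0. sY - 7 + 2Y = 0. Y(s+2) = 7. Y = 7/(s+2)

Final answer: y(t) = 7e^(-2t)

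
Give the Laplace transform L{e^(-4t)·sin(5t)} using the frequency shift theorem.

Frequency shift: L{e^(at)f(t)} = F(s-a). L{e^(-4t)·sin(5t)} = 5/((s+4)² + 25)

Final answer: 5/((s+4)² + 25)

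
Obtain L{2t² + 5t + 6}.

L{2t² + 5t + 6} = 2·2/s³ + 5/s² + 6/s = 4/s³ + 5/s² + 6/s

Final answer: 4/s³ + 5/s² + 6/s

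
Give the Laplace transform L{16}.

L{16} = 16 · L{1} = 16/s

Final answer: 16/s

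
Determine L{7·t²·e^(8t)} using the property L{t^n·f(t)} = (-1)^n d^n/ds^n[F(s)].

L{e^(8t)} = 1/(s-8). d/ds[1/(s-8)] = -1/(s-8)². d²/ds²[1/(s-8)] = 2/(s-8)³. So L{t²·e^(8t)} = (-1)² · 2/(s-8)³ = 2/(s-8)³. Then L{7·t²·e^(8t)} = 7·2/(s-8)³ = 14/(s-8)³

Final answer: 14/(s-8)³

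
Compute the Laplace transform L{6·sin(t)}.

L{sin(ωt)} = ω/(s² + ω²), so L{sin(t)} = 1/(s² + 1). Then L{6·sin(t)} = 6·1/(s² + 1) = 6/(s² + 1)

Final answer: 6/(s² + 1)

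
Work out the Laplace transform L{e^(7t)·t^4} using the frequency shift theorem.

L{e^(at)·t^n} = n!/(s-a)^(n+1), so L{e^(7t)·t^4} = 24/(s-7)^5

Final answer: 24/(s-7)^5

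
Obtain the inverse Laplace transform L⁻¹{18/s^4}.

L⁻¹{n!/s^(n+1)} = t^n with n=3. So L⁻¹{6/s^4} = t^3, and L⁻¹{18/s^4} = (18/6)·t^3 = 3·t^3

Final answer: 3·t^3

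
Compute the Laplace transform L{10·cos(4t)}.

L{cos(ωt)} = s/(s² + ω²), so L{cos(4t)} = s/(s² + 16). Then L{10·cos(4t)} = 10·s/(s² + 16) = 10s/(s² + 16)

Final answer: 10s/(s² + 16)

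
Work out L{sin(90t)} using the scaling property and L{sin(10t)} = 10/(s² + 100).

Using L{f(at)} = (1/a)F(s/a) with a=9: L{sin(90t)} = (1/9) · 10/((s/9)² + 100) = (1/9) · 10·81/(s² + 8100) = 90/(s² + 8100)

Final answer: 90/(s² + 8100)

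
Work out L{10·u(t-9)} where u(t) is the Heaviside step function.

L{u(t-a)} = e^(-as)/s. Here a=9, so L{u(t-9)} = e^(-9s)/s, and L{10·u(t-9)} = 10·e^(-9s)/s

Final answer: 10·e^(-9s)/s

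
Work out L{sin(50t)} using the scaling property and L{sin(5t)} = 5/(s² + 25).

Using L{f(at)} = (1/a)F(s/a) with a=10: L{sin(50t)} = (1/10) · 5/((s/10)² + 25) = (1/10) · 5·100/(s² + 2500) = 50/(s² + 2500)

Final answer: 50/(s² + 2500)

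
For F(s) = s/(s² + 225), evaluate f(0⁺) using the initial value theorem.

f(0⁺) = lim_{s→∞} s·s/(s² + 225) = lim_{s→∞} s²/(s² + 225) = 1

Final answer: 1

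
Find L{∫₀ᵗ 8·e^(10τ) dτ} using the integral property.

L{∫₀ᵗ f(τ)dτ} = F(s)/s with F(s) = 8/(s-10), so L{∫₀ᵗ 8·e^(10τ) dτ} = 8/(s(s-10))

Final answer: 8/(s(s-10))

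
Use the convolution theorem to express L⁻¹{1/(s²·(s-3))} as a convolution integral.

1/(s²·(s-3)) = (1/s^2)·(1/(s-3)) = L{t}·L{e^(3t)}. So f(t) = t*e^(3t) = ∫₀ᵗ τ·e^(3(t-τ)) dτ

Final answer: ∫₀ᵗ τ·e^(3(t-τ)) dτ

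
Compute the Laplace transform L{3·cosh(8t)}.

L{cosh(ωt)} = s/(s² - ω²), so L{cosh(8t)} = s/(s² - 64). Then L{3·cosh(8t)} = 3·s/(s² - 64) = 3s/(s² - 64)

Final answer: 3s/(s² - 64)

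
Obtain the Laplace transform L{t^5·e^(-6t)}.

L{t^n·e^(at)} = n!/(s-a)^(n+1), so L{t^5·e^(-6t)} = 120/(s+6)^6

Final answer: 120/(s+6)^6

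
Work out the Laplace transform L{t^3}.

L{t^n} = n!/s^(n+1), so L{t^3} = 6/s^4

Final answer: 6/s^4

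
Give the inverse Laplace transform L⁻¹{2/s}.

L⁻¹{c/s} = c, so L⁻¹{2/s} = 2

Final answer: 2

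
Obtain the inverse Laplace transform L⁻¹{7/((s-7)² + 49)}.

Using frequency shift, L⁻¹{7/((s-7)² + 49)} = e^(7t)·sin(7t)

Final answer: e^(7t)·sin(7t)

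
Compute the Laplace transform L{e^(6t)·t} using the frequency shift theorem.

L{e^(at)·t^n} = n!/(s-a)^(n+1), so L{e^(6t)·t} = 1/(s-6)^2

Final answer: 1/(s-6)^2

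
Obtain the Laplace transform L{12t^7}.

L{12t^7} = 12 · L{t^7} = 12 · 5040/s^8 = 60480/s^8

Final answer: 60480/s^8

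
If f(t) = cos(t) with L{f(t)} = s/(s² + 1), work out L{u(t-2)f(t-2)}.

Time shift theorem: L{u(t-a)f(t-a)} = e^(-as)F(s). Here a=2, F(s) = s/(s² + 1), so L{u(t-2)f(t-2)} = e^(-2s)·s/(s² + 1)

Final answer: e^(-2s)·s/(s² + 1)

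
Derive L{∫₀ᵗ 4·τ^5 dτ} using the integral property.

L{∫₀ᵗ f(τ)dτ} = F(s)/s with f(t) = 4t^5. F(s) = 480/s^6, so L{∫₀ᵗ 4·τ^5 dτ} = (480/s^6)/s = 480/s^7. (Check: ∫₀ᵗ 4·τ^5 dτ = 4t^6/6.)

Final answer: 480/s^7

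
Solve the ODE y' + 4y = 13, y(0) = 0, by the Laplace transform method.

sY + 4Y = 13/s. Y = 13/(s(s+4)). Partial fractions: Y = 13/4/s - 13/4/(s+4)

Final answer: y(t) = 13/4(1 - e^(-4t))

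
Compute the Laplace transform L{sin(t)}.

L{sin(ωt)} = ω/(s² + ω²), so L{sin(t)} = 1/(s² + 1)

Final answer: 1/(s² + 1)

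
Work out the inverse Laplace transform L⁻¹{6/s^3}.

L⁻¹{n!/s^(n+1)} = t^n with n=2. So L⁻¹{2/s^3} = t^2, and L⁻¹{6/s^3} = (6/2)·t^2 = 3·t^2

Final answer: 3·t^2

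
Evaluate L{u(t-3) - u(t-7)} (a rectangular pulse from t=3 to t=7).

L{u(t-a)} = e^(-as)/s. L{u(t-3) - u(t-7)} = (e^(-3s) - e^(-7s))/s

Final answer: (e^(-3s) - e^(-7s))/s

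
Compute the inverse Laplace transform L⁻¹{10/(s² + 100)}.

L⁻¹{10/(s² + 100)} = sin(10t)

Final answer: sin(10t)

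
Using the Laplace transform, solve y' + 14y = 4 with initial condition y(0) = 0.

sY + 14Y = 4/s. Y = 4/(s(s+14)). Partial fractions: Y = 2/7/s - 2/7/(s+14)

Final answer: y(t) = 2/7(1 - e^(-14t))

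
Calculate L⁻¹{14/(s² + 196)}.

This is the form c·a/(s² + a²) with a = 14. L⁻¹ = sin(14t)

Final answer: sin(14t)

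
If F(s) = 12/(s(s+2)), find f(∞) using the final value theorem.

f(∞) = lim_{s→0} s·12/(s(s+2)) = lim_{s→0} 12/(s+2) = 12/2 = 6

Final answer: 6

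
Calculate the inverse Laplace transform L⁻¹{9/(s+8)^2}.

L⁻¹{n!/(s-a)^(n+1)} = t^n·e^(at) with n=1, a=-8. So L⁻¹{1/(s+8)^2} = t·e^(-8t), and L⁻¹{9/(s+8)^2} = (9/1)·t·e^(-8t) = 9·t·e^(-8t)

Final answer: 9·t·e^(-8t)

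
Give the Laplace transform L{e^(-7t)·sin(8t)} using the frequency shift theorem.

Frequency shift: L{e^(at)f(t)} = F(s-a). L{e^(-7t)·sin(8t)} = 8/((s+7)² + 64)

Final answer: 8/((s+7)² + 64)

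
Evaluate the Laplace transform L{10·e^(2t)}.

L{e^(at)} = 1/(s-a), so L{e^(2t)} = 1/(s-2). Then L{10·e^(2t)} = 10/(s-2)

Final answer: 10/(s-2)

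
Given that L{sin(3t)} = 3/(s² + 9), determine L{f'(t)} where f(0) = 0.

L{f'(t)} = s·F(s) - f(0) = s·3/(s² + 9) - 0 = 3s/(s² + 9)

Final answer: 3s/(s² + 9)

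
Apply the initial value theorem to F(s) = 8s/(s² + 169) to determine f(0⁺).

f(0⁺) = lim_{s→∞} s·8s/(s² + 169) = lim_{s→∞} 8s²/(s² + 169) = 8

Final answer: 8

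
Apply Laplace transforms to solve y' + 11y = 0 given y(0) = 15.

L{y'} + 11L{y} = 0. sY - 15 + 11Y = 0. Y(s+11) = 15. Y = 15/(s+11)

Final answer: y(t) = 15e^(-11t)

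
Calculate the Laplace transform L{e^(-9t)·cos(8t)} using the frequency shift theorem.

Frequency shift: L{e^(at)f(t)} = F(s-a). L{e^(-9t)·cos(8t)} = (s+9)/((s+9)² + 64)

Final answer: (s+9)/((s+9)² + 64)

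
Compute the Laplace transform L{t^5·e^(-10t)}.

L{t^n·e^(at)} = n!/(s-a)^(n+1), so L{t^5·e^(-10t)} = 120/(s+10)^6

Final answer: 120/(s+10)^6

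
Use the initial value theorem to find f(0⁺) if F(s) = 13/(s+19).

f(0⁺) = lim_{s→∞} s·13/(s+19) = lim_{s→∞} 13s/(s+19) = 13

Final answer: 13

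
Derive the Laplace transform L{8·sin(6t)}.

L{sin(ωt)} = ω/(s² + ω²), so L{sin(6t)} = 6/(s² + 36). Then L{8·sin(6t)} = 8·6/(s² + 36) = 48/(s² + 36)

Final answer: 48/(s² + 36)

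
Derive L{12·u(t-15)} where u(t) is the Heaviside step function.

L{u(t-a)} = e^(-as)/s. Here a=15, so L{u(t-15)} = e^(-15s)/s, and L{12·u(t-15)} = 12·e^(-15s)/s

Final answer: 12·e^(-15s)/s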